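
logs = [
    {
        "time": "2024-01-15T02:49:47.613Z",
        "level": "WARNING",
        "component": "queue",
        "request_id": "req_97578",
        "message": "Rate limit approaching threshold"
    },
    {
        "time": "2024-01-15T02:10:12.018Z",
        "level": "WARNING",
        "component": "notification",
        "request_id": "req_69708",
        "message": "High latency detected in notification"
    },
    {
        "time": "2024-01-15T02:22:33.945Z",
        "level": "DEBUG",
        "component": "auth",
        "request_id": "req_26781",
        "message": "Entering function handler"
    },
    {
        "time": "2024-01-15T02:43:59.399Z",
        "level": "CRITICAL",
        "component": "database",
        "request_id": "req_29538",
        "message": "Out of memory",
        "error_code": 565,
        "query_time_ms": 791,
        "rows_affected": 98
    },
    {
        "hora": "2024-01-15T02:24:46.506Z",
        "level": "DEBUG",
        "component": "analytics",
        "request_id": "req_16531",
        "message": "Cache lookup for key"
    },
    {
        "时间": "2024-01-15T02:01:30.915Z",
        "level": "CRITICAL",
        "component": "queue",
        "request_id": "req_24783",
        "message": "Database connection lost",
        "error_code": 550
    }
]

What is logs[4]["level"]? "DEBUG"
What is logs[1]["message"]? "High latency detected in notification"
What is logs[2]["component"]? "auth"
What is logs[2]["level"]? "DEBUG"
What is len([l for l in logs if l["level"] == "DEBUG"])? 2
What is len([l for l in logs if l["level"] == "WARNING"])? 2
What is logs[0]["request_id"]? "req_97578"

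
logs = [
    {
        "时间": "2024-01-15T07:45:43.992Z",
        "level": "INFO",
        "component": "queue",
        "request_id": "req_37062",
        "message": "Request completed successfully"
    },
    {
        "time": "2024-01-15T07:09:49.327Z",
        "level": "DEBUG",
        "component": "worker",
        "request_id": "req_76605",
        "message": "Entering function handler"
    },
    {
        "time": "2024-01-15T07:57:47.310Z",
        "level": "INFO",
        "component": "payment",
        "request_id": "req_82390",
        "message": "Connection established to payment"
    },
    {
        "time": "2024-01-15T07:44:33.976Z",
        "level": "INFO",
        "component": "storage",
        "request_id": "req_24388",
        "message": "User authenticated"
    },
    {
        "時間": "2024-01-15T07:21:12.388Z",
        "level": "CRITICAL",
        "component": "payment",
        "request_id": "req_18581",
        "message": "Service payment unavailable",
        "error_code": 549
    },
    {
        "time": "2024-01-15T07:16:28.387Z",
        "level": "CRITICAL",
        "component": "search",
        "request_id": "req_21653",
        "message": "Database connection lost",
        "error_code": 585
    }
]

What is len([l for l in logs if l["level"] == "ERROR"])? 0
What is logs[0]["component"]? "queue"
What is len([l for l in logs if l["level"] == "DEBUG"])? 1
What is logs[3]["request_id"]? "req_24388"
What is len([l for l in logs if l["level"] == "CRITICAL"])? 2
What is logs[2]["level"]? "INFO"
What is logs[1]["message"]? "Entering function handler"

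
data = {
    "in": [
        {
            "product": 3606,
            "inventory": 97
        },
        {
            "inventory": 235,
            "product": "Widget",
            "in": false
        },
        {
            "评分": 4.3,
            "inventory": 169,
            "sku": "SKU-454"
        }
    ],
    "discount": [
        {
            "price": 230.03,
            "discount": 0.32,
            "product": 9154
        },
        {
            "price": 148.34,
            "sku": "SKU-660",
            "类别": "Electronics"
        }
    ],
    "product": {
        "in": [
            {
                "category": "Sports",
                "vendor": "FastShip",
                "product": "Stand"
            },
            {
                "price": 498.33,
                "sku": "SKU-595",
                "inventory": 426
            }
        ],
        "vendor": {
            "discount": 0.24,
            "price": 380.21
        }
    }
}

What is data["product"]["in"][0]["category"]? "Sports"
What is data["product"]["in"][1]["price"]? 498.33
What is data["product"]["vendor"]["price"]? 380.21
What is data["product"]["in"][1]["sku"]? "SKU-595"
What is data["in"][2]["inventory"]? 169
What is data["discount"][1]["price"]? 148.34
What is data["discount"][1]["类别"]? "Electronics"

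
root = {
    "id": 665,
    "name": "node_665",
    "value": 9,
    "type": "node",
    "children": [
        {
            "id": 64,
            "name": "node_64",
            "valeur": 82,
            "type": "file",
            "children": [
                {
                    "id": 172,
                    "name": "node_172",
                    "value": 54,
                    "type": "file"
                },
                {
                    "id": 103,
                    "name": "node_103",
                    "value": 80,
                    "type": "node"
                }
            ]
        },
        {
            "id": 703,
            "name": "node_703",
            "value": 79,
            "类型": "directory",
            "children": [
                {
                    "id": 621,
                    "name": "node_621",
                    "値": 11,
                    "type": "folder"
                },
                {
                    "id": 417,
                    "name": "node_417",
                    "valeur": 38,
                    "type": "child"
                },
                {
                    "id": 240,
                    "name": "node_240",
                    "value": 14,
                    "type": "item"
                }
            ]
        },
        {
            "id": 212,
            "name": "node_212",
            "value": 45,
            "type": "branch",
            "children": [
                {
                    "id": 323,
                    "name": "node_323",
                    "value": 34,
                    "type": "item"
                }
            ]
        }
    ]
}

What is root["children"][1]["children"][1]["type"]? "child"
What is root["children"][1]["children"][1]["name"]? "node_417"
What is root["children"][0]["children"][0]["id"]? 172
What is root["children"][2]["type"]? "branch"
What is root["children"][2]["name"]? "node_212"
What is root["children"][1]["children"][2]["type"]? "item"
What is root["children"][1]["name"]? "node_703"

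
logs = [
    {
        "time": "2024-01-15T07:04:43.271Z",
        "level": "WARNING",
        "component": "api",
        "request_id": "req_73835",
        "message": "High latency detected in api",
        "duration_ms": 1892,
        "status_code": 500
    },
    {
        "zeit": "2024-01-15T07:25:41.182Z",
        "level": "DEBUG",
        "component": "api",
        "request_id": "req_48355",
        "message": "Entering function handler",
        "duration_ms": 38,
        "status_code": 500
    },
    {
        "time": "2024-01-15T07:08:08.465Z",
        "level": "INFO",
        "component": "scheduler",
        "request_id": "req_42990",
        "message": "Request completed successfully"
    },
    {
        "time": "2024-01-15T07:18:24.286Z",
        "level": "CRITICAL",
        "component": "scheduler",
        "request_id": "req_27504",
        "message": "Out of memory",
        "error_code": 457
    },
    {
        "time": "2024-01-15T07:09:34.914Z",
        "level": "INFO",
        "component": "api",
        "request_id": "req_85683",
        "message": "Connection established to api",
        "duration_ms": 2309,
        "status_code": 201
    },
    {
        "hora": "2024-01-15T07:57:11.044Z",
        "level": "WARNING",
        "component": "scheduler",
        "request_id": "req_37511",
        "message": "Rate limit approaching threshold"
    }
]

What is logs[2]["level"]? "INFO"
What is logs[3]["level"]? "CRITICAL"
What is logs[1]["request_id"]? "req_48355"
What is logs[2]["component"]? "scheduler"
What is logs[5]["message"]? "Rate limit approaching threshold"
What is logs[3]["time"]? "2024-01-15T07:18:24.286Z"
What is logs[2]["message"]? "Request completed successfully"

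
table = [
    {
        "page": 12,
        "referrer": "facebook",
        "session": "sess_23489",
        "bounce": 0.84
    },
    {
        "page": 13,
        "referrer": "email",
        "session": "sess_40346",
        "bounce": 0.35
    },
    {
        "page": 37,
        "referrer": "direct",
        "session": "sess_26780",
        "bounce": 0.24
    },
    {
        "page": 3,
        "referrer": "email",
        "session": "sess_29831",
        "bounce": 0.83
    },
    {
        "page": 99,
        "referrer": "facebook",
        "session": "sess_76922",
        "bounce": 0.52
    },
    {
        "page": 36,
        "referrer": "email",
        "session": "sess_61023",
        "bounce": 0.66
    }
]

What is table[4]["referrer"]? "facebook"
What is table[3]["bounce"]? 0.83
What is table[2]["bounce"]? 0.24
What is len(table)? 6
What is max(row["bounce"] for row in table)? 0.84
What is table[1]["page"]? 13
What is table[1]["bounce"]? 0.35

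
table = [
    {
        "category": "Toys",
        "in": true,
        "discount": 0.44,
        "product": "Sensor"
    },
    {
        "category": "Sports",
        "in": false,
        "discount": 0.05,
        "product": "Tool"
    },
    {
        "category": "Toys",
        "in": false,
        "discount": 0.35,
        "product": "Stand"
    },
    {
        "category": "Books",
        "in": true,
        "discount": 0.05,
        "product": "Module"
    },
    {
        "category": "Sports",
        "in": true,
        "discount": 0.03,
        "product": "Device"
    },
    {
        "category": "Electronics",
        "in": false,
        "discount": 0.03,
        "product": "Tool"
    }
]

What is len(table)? 6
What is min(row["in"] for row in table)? False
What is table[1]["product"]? "Tool"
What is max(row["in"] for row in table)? True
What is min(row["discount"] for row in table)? 0.03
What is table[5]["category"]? "Electronics"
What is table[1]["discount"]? 0.05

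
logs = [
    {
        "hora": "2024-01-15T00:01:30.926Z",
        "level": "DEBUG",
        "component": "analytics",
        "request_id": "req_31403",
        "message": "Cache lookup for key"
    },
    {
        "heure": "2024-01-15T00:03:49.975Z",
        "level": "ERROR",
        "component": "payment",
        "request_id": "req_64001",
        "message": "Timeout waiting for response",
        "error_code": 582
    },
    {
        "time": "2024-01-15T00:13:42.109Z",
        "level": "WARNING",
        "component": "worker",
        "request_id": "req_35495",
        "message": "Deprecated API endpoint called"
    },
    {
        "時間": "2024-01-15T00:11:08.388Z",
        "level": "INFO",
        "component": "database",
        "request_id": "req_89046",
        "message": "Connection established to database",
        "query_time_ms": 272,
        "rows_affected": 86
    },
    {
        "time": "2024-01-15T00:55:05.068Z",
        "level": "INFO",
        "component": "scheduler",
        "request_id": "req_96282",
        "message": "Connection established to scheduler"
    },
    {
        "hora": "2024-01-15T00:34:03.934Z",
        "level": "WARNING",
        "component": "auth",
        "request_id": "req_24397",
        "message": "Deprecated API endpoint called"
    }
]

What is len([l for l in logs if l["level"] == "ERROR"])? 1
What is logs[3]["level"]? "INFO"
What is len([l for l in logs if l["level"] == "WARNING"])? 2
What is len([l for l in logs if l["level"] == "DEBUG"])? 1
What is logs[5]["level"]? "WARNING"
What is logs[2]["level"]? "WARNING"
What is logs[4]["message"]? "Connection established to scheduler"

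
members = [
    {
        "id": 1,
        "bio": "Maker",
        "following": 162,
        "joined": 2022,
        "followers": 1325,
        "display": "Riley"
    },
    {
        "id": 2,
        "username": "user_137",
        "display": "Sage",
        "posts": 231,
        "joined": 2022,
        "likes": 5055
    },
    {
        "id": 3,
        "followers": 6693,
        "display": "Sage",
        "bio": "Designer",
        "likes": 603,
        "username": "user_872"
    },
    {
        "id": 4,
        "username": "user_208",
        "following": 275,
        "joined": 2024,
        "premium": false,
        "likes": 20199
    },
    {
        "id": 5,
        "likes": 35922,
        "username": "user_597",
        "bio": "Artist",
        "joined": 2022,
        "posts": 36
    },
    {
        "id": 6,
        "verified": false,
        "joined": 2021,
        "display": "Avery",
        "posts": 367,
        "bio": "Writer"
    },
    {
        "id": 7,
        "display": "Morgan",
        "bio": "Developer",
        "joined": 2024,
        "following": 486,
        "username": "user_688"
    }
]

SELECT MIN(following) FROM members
162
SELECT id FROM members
[1, 2, 3, 4, 5, 6, 7]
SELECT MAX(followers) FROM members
6693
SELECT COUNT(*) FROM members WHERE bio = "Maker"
1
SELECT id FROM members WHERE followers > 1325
[3]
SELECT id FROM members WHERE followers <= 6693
[1, 3]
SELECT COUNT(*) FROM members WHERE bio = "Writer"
1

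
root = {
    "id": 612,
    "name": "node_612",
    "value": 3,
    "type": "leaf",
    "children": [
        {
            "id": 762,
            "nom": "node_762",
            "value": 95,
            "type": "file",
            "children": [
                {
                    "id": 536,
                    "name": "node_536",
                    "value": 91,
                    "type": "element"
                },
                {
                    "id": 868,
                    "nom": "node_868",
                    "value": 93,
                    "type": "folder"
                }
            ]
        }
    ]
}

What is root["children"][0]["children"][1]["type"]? "folder"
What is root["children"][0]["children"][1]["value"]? 93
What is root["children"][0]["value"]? 95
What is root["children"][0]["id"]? 762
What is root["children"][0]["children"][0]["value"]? 91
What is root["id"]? 612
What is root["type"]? "leaf"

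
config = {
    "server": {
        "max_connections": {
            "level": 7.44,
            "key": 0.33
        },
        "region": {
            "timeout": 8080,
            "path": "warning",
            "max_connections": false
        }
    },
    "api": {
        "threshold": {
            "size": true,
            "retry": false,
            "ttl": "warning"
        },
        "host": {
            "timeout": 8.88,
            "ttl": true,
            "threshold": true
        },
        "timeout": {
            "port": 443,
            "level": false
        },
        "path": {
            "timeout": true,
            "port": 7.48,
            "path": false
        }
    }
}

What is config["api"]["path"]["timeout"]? True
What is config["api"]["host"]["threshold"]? True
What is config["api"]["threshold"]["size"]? True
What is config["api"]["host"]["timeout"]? 8.88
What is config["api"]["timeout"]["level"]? False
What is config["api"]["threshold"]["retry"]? False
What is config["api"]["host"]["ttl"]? True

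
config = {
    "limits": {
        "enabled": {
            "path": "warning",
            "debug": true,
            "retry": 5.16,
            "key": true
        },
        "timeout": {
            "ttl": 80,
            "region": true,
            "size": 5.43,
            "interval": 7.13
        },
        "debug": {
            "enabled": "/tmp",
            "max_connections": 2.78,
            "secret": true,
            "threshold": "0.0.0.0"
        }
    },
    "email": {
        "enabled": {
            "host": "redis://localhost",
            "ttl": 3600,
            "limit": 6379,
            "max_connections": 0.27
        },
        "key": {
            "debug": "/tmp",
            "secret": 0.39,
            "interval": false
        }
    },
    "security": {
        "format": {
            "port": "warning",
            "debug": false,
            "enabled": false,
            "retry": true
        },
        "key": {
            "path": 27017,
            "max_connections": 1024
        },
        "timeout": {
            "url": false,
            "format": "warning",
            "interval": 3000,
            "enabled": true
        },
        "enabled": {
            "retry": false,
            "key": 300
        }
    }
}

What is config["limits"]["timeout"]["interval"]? 7.13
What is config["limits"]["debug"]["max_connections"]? 2.78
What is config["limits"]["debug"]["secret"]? True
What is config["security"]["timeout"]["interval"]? 3000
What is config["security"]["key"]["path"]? 27017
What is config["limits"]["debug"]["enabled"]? "/tmp"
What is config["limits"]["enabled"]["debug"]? True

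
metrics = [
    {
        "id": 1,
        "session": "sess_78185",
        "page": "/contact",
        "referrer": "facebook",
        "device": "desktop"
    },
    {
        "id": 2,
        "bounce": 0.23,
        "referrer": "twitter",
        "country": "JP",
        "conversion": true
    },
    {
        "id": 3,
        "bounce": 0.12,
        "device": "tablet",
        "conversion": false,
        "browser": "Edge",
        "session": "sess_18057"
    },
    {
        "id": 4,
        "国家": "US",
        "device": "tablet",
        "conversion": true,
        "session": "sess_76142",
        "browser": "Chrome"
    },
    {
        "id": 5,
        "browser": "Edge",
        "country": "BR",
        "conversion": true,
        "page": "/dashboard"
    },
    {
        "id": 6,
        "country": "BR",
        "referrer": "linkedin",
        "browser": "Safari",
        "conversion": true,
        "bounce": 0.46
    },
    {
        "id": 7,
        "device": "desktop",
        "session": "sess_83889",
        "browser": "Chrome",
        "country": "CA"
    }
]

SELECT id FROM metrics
[1, 2, 3, 4, 5, 6, 7]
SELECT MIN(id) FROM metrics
1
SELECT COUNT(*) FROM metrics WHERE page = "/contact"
1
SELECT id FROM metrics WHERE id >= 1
[1, 2, 3, 4, 5, 6, 7]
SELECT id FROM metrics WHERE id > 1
[2, 3, 4, 5, 6, 7]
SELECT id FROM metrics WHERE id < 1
[]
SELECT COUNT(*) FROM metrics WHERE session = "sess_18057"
1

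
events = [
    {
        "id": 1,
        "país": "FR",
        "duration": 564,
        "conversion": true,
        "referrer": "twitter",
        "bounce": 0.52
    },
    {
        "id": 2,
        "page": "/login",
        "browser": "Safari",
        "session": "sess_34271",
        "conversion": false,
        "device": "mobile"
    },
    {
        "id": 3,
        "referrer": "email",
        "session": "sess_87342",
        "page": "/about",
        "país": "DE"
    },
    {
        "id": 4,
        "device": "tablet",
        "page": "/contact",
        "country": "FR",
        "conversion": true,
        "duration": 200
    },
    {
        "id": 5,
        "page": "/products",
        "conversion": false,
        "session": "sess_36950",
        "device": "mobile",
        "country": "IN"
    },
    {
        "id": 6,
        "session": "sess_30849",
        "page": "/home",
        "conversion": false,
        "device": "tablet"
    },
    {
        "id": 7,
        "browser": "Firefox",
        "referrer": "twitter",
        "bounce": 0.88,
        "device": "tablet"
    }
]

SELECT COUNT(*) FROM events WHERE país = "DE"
1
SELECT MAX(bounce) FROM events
0.88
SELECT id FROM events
[1, 2, 3, 4, 5, 6, 7]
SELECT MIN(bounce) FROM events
0.52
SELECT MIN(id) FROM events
1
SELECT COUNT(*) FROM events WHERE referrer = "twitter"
2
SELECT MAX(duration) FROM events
564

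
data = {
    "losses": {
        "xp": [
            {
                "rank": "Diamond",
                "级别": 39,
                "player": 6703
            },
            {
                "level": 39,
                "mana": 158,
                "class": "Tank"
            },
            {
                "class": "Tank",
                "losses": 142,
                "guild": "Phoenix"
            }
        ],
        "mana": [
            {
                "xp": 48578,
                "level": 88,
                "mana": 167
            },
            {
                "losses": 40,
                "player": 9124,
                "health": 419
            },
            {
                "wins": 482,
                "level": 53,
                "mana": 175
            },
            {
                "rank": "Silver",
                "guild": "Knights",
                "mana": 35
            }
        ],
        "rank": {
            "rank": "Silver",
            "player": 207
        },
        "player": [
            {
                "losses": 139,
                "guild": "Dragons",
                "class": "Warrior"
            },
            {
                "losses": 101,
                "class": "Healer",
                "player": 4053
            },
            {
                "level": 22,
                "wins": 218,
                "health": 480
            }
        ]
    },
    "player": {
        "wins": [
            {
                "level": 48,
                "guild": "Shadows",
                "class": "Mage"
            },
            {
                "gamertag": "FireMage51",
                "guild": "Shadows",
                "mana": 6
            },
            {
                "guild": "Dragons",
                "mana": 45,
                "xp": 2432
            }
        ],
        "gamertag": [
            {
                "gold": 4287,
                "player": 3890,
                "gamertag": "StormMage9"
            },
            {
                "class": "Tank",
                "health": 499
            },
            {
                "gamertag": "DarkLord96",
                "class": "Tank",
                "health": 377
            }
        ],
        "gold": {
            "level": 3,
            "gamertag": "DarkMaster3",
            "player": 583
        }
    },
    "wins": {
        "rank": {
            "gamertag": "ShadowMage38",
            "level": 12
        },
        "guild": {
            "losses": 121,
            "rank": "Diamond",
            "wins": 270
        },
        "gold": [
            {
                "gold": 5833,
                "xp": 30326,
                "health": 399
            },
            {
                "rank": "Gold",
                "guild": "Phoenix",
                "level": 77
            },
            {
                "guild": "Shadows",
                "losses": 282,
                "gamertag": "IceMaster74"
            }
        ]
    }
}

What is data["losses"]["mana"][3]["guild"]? "Knights"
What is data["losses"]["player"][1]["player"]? 4053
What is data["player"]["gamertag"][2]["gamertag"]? "DarkLord96"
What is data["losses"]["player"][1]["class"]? "Healer"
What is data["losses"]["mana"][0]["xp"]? 48578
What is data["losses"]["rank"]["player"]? 207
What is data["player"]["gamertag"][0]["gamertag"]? "StormMage9"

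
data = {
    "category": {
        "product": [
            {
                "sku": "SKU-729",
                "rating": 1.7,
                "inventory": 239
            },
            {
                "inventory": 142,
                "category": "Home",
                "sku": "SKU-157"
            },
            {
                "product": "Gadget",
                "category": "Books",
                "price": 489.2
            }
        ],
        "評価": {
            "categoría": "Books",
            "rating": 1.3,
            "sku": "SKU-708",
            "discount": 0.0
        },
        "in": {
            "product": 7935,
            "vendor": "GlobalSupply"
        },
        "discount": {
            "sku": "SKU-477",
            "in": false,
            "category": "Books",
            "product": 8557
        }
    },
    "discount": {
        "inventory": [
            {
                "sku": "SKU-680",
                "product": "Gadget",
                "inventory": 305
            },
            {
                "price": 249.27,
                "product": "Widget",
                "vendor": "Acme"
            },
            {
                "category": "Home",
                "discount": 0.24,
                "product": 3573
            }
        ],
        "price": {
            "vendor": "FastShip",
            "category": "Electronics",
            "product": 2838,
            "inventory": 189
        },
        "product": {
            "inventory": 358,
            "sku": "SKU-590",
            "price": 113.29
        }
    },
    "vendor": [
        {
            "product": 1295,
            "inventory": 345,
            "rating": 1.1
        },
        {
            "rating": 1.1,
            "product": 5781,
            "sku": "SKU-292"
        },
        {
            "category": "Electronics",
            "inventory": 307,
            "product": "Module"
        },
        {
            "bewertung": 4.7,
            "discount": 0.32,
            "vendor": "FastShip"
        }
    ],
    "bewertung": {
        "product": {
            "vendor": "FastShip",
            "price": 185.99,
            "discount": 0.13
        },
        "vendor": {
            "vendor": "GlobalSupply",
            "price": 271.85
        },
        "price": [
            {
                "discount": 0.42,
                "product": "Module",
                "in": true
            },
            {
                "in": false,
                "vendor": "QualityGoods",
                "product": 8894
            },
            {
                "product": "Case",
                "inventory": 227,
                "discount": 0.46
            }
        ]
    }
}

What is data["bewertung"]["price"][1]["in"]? False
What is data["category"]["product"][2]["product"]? "Gadget"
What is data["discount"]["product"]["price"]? 113.29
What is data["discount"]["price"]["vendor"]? "FastShip"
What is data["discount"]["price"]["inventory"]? 189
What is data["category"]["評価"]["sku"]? "SKU-708"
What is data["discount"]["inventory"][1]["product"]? "Widget"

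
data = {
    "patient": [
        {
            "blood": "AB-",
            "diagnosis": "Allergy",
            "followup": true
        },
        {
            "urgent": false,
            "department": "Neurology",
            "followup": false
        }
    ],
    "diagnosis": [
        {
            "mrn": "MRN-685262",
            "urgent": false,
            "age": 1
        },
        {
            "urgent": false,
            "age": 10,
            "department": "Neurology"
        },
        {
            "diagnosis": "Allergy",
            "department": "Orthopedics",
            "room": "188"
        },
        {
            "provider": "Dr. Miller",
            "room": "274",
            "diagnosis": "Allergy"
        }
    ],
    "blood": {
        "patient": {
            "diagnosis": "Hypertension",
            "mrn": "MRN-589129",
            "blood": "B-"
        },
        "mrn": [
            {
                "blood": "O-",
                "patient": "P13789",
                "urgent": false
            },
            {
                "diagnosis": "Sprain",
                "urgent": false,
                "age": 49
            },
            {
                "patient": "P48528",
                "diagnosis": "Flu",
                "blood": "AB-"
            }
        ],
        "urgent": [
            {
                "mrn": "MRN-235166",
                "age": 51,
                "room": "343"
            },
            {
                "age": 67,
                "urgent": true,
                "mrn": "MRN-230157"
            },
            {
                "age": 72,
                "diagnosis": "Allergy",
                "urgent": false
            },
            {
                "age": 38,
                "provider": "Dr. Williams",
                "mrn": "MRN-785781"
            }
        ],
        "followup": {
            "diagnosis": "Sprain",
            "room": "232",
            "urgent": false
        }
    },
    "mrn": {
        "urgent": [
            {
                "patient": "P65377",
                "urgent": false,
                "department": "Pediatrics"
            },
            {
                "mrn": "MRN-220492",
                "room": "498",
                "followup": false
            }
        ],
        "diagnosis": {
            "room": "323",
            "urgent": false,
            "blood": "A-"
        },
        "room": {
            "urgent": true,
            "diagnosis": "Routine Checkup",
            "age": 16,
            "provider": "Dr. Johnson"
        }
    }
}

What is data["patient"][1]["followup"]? False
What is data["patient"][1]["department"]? "Neurology"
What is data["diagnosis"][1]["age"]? 10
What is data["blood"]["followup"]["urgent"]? False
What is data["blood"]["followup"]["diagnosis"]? "Sprain"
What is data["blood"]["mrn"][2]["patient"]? "P48528"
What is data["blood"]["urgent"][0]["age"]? 51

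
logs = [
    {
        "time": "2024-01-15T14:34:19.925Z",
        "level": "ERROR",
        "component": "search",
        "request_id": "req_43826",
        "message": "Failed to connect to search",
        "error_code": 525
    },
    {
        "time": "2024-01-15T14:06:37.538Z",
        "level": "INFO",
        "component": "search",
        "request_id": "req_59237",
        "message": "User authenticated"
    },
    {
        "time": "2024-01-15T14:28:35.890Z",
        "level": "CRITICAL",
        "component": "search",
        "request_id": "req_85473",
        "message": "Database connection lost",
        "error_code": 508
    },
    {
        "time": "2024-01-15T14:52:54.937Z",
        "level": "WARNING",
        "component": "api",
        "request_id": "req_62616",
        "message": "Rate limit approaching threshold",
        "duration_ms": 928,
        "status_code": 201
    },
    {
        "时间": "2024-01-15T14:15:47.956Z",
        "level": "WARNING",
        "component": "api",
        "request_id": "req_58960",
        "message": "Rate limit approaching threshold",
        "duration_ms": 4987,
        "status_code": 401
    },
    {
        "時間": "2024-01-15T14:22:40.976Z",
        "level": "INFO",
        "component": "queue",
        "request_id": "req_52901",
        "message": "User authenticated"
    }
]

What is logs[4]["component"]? "api"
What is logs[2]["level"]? "CRITICAL"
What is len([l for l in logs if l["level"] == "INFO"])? 2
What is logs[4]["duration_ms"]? 4987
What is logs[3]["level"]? "WARNING"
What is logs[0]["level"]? "ERROR"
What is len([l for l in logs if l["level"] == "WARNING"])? 2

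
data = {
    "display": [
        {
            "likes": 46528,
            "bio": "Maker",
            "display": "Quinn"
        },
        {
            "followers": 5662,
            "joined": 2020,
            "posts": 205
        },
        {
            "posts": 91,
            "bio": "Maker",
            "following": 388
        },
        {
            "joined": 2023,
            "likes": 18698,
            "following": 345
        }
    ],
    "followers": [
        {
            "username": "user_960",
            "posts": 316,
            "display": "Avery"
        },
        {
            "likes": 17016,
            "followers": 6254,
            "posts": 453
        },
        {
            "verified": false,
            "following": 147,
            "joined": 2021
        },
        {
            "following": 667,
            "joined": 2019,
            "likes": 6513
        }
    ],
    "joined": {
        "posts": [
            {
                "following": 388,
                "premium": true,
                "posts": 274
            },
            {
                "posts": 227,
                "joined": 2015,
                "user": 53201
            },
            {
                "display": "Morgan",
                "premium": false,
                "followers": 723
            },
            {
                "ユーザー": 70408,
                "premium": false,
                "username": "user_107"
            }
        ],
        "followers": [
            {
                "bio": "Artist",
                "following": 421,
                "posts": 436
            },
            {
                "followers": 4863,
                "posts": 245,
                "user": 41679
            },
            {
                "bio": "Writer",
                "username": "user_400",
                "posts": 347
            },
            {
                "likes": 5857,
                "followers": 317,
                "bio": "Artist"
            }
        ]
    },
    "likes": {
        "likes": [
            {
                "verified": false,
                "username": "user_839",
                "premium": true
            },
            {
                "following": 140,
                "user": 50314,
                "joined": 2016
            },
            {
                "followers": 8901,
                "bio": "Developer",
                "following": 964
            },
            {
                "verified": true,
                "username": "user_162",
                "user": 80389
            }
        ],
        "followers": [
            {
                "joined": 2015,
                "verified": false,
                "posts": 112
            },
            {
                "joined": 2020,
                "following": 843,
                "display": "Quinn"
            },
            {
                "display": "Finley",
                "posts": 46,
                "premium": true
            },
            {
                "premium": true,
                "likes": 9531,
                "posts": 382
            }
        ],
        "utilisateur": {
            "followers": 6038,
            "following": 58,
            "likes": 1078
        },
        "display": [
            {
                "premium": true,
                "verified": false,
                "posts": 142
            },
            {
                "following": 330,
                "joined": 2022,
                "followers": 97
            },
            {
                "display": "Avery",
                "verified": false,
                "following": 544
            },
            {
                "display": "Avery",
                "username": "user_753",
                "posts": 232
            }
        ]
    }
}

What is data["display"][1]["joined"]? 2020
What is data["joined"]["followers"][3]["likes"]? 5857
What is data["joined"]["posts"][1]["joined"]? 2015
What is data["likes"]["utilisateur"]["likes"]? 1078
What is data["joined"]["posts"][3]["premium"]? False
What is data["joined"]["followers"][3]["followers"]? 317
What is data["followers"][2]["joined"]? 2021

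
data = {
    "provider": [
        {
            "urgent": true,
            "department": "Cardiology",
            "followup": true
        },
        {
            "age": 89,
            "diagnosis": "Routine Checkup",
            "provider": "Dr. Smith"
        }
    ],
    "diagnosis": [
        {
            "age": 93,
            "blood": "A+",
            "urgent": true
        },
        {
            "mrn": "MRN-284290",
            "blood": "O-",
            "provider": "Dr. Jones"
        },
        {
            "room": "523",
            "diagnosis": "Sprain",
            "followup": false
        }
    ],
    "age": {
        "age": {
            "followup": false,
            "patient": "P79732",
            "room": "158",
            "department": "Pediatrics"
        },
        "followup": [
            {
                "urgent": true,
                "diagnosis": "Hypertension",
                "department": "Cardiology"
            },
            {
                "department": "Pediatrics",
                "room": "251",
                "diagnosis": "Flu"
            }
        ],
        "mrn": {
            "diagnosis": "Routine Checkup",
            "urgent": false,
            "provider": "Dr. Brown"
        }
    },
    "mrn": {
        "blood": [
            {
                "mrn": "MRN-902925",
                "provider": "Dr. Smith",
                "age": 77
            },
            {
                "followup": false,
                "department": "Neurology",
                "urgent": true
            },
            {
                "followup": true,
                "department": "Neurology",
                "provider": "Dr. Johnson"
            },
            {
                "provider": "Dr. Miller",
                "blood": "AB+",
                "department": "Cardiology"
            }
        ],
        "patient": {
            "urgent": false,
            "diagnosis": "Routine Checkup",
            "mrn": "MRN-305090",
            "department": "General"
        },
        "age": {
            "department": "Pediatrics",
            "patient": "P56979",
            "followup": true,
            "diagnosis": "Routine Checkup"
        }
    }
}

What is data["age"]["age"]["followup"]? False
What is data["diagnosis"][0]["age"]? 93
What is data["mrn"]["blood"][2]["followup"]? True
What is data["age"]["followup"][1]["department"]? "Pediatrics"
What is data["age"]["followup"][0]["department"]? "Cardiology"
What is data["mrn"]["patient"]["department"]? "General"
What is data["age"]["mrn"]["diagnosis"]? "Routine Checkup"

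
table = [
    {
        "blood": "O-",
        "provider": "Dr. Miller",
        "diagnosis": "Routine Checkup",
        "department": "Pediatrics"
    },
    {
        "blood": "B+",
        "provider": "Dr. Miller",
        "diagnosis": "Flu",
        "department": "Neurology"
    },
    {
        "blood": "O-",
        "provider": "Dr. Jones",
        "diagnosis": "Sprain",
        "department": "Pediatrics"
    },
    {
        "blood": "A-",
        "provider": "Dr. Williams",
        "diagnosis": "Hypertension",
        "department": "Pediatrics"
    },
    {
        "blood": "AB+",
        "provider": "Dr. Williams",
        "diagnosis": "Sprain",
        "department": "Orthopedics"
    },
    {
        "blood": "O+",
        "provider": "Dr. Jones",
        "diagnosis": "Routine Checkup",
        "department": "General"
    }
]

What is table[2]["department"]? "Pediatrics"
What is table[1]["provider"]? "Dr. Miller"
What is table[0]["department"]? "Pediatrics"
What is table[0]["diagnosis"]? "Routine Checkup"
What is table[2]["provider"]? "Dr. Jones"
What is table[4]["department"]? "Orthopedics"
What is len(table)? 6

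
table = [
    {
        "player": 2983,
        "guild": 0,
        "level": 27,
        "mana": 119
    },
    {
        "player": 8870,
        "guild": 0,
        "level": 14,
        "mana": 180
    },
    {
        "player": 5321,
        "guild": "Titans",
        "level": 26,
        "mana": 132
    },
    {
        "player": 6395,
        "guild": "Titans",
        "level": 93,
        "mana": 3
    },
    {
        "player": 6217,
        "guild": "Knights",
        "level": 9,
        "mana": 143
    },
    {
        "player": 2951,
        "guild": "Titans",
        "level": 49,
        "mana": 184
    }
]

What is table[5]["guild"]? "Titans"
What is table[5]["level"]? 49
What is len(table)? 6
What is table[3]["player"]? 6395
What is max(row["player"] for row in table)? 8870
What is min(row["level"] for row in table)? 9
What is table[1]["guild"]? 0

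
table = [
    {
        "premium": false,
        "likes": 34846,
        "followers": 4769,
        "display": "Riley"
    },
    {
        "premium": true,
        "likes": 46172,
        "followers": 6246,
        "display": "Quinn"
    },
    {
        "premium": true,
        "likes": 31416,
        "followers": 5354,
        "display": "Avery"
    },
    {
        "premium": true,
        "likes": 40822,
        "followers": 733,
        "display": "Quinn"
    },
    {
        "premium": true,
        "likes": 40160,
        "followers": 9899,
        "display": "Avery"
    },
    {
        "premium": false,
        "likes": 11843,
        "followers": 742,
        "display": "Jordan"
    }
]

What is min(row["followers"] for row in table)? 733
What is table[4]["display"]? "Avery"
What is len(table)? 6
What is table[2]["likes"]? 31416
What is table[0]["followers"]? 4769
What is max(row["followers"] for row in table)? 9899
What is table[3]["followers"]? 733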